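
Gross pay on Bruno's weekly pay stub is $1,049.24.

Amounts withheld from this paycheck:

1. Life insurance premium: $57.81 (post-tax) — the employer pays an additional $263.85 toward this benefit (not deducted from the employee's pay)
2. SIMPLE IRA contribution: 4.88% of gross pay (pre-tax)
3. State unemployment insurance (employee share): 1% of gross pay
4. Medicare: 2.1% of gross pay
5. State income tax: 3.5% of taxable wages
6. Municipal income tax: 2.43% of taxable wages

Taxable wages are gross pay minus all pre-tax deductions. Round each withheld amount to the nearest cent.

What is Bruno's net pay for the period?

$848.53

SIMPLE IRA contribution: $1,049.24 × 0.0488 = $51.20
Taxable wages = $1,049.24 − $51.20 = $998.04
State income tax: $998.04 × 0.035 = $34.93
Municipal income tax: $998.04 × 0.0243 = $24.25
Medicare: $1,049.24 × 0.021 = $22.03
State unemployment insurance (employee share): $1,049.24 × 0.01 = $10.49
Life insurance premium: $57.81
(Employer's $263.85 toward life insurance premium is not withheld from the employee.)
Total deductions = $51.20 + $34.93 + $24.25 + $22.03 + $10.49 + $57.81 = $200.71
Net pay = $1,049.24 − $200.71 = $848.53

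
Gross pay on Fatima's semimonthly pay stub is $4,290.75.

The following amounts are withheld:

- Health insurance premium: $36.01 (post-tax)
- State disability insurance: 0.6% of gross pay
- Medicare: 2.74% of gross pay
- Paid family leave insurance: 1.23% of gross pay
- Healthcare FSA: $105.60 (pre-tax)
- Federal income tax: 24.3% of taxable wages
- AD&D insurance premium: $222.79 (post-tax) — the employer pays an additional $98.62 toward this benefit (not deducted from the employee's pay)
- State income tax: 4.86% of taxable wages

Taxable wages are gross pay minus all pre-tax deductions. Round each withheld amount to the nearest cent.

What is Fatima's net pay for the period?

Healthcare FSA: $105.60
Taxable wages = $4,290.75 − $105.60 = $4,185.15
Federal income tax: $4,185.15 × 0.243 = $1,016.99
State income tax: $4,185.15 × 0.0486 = $203.40
Medicare: $4,290.75 × 0.0274 = $117.57
State disability insurance: $4,290.75 × 0.006 = $25.74
Paid family leave insurance: $4,290.75 × 0.0123 = $52.78
AD&D insurance premium: $222.79
Health insurance premium: $36.01
(Employer's $98.62 toward AD&D insurance premium is not withheld from the employee.)
Total deductions = $105.60 + $1,016.99 + $203.40 + $117.57 + $25.74 + $52.78 + $222.79 + $36.01 = $1,780.88
Net pay = $4,290.75 − $1,780.88 = $2,509.87

$2,509.87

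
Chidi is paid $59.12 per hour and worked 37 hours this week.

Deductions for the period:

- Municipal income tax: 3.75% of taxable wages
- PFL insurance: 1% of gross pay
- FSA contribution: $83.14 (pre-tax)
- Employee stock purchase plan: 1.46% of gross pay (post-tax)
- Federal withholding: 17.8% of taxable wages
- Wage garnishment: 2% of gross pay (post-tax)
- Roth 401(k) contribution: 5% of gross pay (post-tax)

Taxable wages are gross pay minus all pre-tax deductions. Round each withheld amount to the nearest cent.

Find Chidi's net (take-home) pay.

$1,443.89

Gross pay: 37 × $59.12 = $2,187.44
FSA contribution: $83.14
Taxable wages = $2,187.44 − $83.14 = $2,104.30
Federal withholding: $2,104.30 × 0.178 = $374.57
Municipal income tax: $2,104.30 × 0.0375 = $78.91
PFL insurance: $2,187.44 × 0.01 = $21.87
Wage garnishment: $2,187.44 × 0.02 = $43.75
Employee stock purchase plan: $2,187.44 × 0.0146 = $31.94
Roth 401(k) contribution: $2,187.44 × 0.05 = $109.37
Total deductions = $83.14 + $374.57 + $78.91 + $21.87 + $43.75 + $31.94 + $109.37 = $743.55
Net pay = $2,187.44 − $743.55 = $1,443.89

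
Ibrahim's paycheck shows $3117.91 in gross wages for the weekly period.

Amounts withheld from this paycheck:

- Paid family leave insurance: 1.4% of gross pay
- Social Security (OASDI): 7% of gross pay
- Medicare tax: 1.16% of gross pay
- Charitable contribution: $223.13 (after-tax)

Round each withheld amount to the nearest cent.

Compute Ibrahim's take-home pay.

Paid family leave insurance: $3117.91 × 0.014 = $43.65
Medicare tax: $3117.91 × 0.0116 = $36.17
Social Security (OASDI): $3117.91 × 0.07 = $218.25
Charitable contribution: $223.13
Total deductions = $43.65 + $36.17 + $218.25 + $223.13 = $521.20
Net pay = $3117.91 − $521.20 = $2596.71

$2596.71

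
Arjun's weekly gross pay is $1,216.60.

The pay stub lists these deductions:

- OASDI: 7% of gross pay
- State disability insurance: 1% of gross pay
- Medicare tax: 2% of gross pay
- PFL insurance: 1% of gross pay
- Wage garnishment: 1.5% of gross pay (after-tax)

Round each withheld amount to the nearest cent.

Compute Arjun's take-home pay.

$1,064.52

PFL insurance: $1,216.60 × 0.01 = $12.17
State disability insurance: $1,216.60 × 0.01 = $12.17
Medicare tax: $1,216.60 × 0.02 = $24.33
OASDI: $1,216.60 × 0.07 = $85.16
Wage garnishment: $1,216.60 × 0.015 = $18.25
Total deductions = $12.17 + $12.17 + $24.33 + $85.16 + $18.25 = $152.08
Net pay = $1,216.60 − $152.08 = $1,064.52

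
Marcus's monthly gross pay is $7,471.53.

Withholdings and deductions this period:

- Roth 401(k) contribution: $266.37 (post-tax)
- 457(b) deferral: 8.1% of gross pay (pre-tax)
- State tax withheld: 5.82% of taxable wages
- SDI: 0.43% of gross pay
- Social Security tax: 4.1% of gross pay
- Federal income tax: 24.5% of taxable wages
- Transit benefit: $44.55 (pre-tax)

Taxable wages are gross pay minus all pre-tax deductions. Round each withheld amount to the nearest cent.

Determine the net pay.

Transit benefit: $44.55
457(b) deferral: $7,471.53 × 0.081 = $605.19
Pre-tax total = $44.55 + $605.19 = $649.74
Taxable wages = $7,471.53 − $649.74 = $6,821.79
State tax withheld: $6,821.79 × 0.0582 = $397.03
Federal income tax: $6,821.79 × 0.245 = $1,671.34
SDI: $7,471.53 × 0.0043 = $32.13
Social Security tax: $7,471.53 × 0.041 = $306.33
Roth 401(k) contribution: $266.37
Total deductions = $44.55 + $605.19 + $397.03 + $1,671.34 + $32.13 + $306.33 + $266.37 = $3,322.94
Net pay = $7,471.53 − $3,322.94 = $4,148.59

$4,148.59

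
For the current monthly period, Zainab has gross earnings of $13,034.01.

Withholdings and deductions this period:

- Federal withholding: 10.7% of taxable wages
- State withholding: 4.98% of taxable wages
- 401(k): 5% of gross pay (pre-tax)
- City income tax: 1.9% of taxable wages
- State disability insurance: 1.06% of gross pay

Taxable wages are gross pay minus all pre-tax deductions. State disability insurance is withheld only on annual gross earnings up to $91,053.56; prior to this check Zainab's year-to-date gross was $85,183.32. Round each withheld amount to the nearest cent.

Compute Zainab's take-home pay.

$10,143.28

401(k): $13,034.01 × 0.05 = $651.70
Taxable wages = $13,034.01 − $651.70 = $12,382.31
Federal withholding: $12,382.31 × 0.107 = $1,324.91
City income tax: $12,382.31 × 0.019 = $235.26
State withholding: $12,382.31 × 0.0498 = $616.64
State disability insurance: only $91,053.56 − $85,183.32 = $5,870.24 of this check is subject → $5,870.24 × 0.0106 = $62.22
Total deductions = $651.70 + $1,324.91 + $235.26 + $616.64 + $62.22 = $2,890.73
Net pay = $13,034.01 − $2,890.73 = $10,143.28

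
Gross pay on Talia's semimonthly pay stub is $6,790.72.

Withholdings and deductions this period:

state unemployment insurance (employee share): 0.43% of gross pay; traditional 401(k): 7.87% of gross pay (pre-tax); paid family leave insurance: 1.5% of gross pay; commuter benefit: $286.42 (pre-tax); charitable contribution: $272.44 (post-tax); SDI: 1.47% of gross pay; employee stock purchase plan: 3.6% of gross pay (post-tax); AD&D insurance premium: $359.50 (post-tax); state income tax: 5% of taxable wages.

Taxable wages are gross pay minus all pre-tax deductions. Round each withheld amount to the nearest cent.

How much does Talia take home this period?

$4,564.09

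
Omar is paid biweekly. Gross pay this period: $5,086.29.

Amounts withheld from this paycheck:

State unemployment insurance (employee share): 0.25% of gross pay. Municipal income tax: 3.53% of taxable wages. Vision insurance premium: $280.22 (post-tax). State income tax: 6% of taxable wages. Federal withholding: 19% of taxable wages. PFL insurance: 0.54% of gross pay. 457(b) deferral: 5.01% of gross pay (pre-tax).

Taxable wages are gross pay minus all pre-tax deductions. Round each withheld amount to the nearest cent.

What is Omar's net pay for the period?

$3,132.64

457(b) deferral: $5,086.29 × 0.0501 = $254.82
Taxable wages = $5,086.29 − $254.82 = $4,831.47
State income tax: $4,831.47 × 0.06 = $289.89
Municipal income tax: $4,831.47 × 0.0353 = $170.55
Federal withholding: $4,831.47 × 0.19 = $917.98
PFL insurance: $5,086.29 × 0.0054 = $27.47
State unemployment insurance (employee share): $5,086.29 × 0.0025 = $12.72
Vision insurance premium: $280.22
Total deductions = $254.82 + $289.89 + $170.55 + $917.98 + $27.47 + $12.72 + $280.22 = $1,953.65
Net pay = $5,086.29 − $1,953.65 = $3,132.64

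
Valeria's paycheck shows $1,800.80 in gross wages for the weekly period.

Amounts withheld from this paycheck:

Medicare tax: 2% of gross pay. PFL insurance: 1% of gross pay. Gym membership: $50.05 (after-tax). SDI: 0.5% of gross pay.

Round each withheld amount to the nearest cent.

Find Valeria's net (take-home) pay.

$1,687.72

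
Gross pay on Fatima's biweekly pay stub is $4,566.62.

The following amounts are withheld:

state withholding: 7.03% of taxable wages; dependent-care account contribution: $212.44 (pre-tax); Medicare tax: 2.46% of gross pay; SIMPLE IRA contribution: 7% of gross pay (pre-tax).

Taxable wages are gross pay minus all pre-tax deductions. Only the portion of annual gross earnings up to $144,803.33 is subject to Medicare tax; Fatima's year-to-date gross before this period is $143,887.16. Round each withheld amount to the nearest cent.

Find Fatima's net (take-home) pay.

Dependent-care account contribution: $212.44
SIMPLE IRA contribution: $4,566.62 × 0.07 = $319.66
Pre-tax total = $212.44 + $319.66 = $532.10
Taxable wages = $4,566.62 − $532.10 = $4,034.52
State withholding: $4,034.52 × 0.0703 = $283.63
Medicare tax: only $144,803.33 − $143,887.16 = $916.17 of this check is subject → $916.17 × 0.0246 = $22.54
Total deductions = $212.44 + $319.66 + $283.63 + $22.54 = $838.27
Net pay = $4,566.62 − $838.27 = $3,728.35

$3,728.35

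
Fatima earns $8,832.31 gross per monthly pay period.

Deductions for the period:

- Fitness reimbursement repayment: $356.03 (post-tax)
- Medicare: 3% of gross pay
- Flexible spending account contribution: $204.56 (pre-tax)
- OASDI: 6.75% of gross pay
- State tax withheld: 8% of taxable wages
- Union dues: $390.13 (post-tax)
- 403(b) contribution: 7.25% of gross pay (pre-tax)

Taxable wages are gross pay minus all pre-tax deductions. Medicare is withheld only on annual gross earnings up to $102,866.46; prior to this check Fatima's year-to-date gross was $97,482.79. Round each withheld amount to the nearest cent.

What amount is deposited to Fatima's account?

$5,844.57

403(b) contribution: $8,832.31 × 0.0725 = $640.34
Flexible spending account contribution: $204.56
Pre-tax total = $640.34 + $204.56 = $844.90
Taxable wages = $8,832.31 − $844.90 = $7,987.41
State tax withheld: $7,987.41 × 0.08 = $638.99
OASDI: $8,832.31 × 0.0675 = $596.18
Medicare: only $102,866.46 − $97,482.79 = $5,383.67 of this check is subject → $5,383.67 × 0.03 = $161.51
Fitness reimbursement repayment: $356.03
Union dues: $390.13
Total deductions = $640.34 + $204.56 + $638.99 + $596.18 + $161.51 + $356.03 + $390.13 = $2,987.74
Net pay = $8,832.31 − $2,987.74 = $5,844.57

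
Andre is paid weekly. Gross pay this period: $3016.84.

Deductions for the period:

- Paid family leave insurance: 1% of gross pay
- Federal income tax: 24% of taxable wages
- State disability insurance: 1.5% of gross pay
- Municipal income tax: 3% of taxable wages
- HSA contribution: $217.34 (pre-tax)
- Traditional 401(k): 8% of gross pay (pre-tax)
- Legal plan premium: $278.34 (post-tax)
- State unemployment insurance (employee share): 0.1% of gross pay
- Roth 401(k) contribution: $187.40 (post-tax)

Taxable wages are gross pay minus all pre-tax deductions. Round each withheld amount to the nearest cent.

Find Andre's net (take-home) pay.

Traditional 401(k): $3016.84 × 0.08 = $241.35
HSA contribution: $217.34
Pre-tax total = $241.35 + $217.34 = $458.69
Taxable wages = $3016.84 − $458.69 = $2558.15
Municipal income tax: $2558.15 × 0.03 = $76.74
Federal income tax: $2558.15 × 0.24 = $613.96
State unemployment insurance (employee share): $3016.84 × 0.001 = $3.02
Paid family leave insurance: $3016.84 × 0.01 = $30.17
State disability insurance: $3016.84 × 0.015 = $45.25
Legal plan premium: $278.34
Roth 401(k) contribution: $187.40
Total deductions = $241.35 + $217.34 + $76.74 + $613.96 + $3.02 + $30.17 + $45.25 + $278.34 + $187.40 = $1693.57
Net pay = $3016.84 − $1693.57 = $1323.27

$1323.27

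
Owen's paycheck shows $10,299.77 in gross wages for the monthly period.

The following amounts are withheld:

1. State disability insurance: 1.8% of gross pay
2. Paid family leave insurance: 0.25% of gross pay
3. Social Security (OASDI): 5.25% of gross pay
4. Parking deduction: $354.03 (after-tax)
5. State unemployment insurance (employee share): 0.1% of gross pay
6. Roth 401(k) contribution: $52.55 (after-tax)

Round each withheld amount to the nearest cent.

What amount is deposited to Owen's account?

$9,131.00

Paid family leave insurance: $10,299.77 × 0.0025 = $25.75
Social Security (OASDI): $10,299.77 × 0.0525 = $540.74
State unemployment insurance (employee share): $10,299.77 × 0.001 = $10.30
State disability insurance: $10,299.77 × 0.018 = $185.40
Roth 401(k) contribution: $52.55
Parking deduction: $354.03
Total deductions = $25.75 + $540.74 + $10.30 + $185.40 + $52.55 + $354.03 = $1,168.77
Net pay = $10,299.77 − $1,168.77 = $9,131.00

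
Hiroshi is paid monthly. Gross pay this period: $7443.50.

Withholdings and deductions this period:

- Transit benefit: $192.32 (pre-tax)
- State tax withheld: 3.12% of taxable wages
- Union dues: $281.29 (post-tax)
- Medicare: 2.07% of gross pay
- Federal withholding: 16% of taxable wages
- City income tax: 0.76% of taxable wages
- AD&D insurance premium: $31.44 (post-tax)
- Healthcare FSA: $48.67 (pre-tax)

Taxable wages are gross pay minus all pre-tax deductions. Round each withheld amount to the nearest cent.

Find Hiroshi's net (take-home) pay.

Transit benefit: $192.32
Healthcare FSA: $48.67
Pre-tax total = $192.32 + $48.67 = $240.99
Taxable wages = $7443.50 − $240.99 = $7202.51
City income tax: $7202.51 × 0.0076 = $54.74
Federal withholding: $7202.51 × 0.16 = $1152.40
State tax withheld: $7202.51 × 0.0312 = $224.72
Medicare: $7443.50 × 0.0207 = $154.08
AD&D insurance premium: $31.44
Union dues: $281.29
Total deductions = $192.32 + $48.67 + $54.74 + $1152.40 + $224.72 + $154.08 + $31.44 + $281.29 = $2139.66
Net pay = $7443.50 − $2139.66 = $5303.84

$5303.84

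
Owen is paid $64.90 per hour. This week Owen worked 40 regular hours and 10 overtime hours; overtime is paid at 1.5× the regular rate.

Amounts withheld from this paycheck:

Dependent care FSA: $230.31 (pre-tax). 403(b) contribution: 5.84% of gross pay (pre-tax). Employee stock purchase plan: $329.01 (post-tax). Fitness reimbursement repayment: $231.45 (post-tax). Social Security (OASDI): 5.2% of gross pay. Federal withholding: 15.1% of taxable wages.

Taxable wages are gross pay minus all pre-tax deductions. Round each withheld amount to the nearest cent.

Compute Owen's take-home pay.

Regular pay: 40 × $64.90 = $2,596.00
Overtime pay: 10 × $64.90 × 1.5 = $973.50
Gross pay = $2,596.00 + $973.50 = $3,569.50
403(b) contribution: $3,569.50 × 0.0584 = $208.46
Dependent care FSA: $230.31
Pre-tax total = $208.46 + $230.31 = $438.77
Taxable wages = $3,569.50 − $438.77 = $3,130.73
Federal withholding: $3,130.73 × 0.151 = $472.74
Social Security (OASDI): $3,569.50 × 0.052 = $185.61
Fitness reimbursement repayment: $231.45
Employee stock purchase plan: $329.01
Total deductions = $208.46 + $230.31 + $472.74 + $185.61 + $231.45 + $329.01 = $1,657.58
Net pay = $3,569.50 − $1,657.58 = $1,911.92

$1,911.92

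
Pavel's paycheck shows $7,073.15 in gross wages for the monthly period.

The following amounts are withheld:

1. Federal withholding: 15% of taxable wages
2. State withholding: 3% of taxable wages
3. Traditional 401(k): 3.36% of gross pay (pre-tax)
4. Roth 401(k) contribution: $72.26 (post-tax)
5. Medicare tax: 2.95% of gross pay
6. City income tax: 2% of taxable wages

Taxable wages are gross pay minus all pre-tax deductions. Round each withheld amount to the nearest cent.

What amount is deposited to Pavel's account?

Traditional 401(k): $7,073.15 × 0.0336 = $237.66
Taxable wages = $7,073.15 − $237.66 = $6,835.49
City income tax: $6,835.49 × 0.02 = $136.71
State withholding: $6,835.49 × 0.03 = $205.06
Federal withholding: $6,835.49 × 0.15 = $1,025.32
Medicare tax: $7,073.15 × 0.0295 = $208.66
Roth 401(k) contribution: $72.26
Total deductions = $237.66 + $136.71 + $205.06 + $1,025.32 + $208.66 + $72.26 = $1,885.67
Net pay = $7,073.15 − $1,885.67 = $5,187.48

$5,187.48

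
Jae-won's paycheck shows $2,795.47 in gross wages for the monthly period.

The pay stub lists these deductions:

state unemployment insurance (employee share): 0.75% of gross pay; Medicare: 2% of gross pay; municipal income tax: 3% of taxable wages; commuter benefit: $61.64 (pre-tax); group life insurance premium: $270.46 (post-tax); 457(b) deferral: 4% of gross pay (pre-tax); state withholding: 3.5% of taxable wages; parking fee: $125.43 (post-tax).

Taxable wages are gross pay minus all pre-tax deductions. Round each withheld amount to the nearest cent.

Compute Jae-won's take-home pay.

Commuter benefit: $61.64
457(b) deferral: $2,795.47 × 0.04 = $111.82
Pre-tax total = $61.64 + $111.82 = $173.46
Taxable wages = $2,795.47 − $173.46 = $2,622.01
State withholding: $2,622.01 × 0.035 = $91.77
Municipal income tax: $2,622.01 × 0.03 = $78.66
Medicare: $2,795.47 × 0.02 = $55.91
State unemployment insurance (employee share): $2,795.47 × 0.0075 = $20.97
Group life insurance premium: $270.46
Parking fee: $125.43
Total deductions = $61.64 + $111.82 + $91.77 + $78.66 + $55.91 + $20.97 + $270.46 + $125.43 = $816.66
Net pay = $2,795.47 − $816.66 = $1,978.81

$1,978.81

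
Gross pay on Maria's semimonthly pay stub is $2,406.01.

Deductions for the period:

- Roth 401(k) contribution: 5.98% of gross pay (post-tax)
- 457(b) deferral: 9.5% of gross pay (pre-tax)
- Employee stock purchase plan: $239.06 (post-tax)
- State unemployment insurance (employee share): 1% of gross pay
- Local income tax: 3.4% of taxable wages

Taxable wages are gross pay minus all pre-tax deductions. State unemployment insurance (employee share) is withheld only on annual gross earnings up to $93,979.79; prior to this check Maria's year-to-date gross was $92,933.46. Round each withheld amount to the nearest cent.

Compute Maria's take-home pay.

$1,710.01

457(b) deferral: $2,406.01 × 0.095 = $228.57
Taxable wages = $2,406.01 − $228.57 = $2,177.44
Local income tax: $2,177.44 × 0.034 = $74.03
State unemployment insurance (employee share): only $93,979.79 − $92,933.46 = $1,046.33 of this check is subject → $1,046.33 × 0.01 = $10.46
Roth 401(k) contribution: $2,406.01 × 0.0598 = $143.88
Employee stock purchase plan: $239.06
Total deductions = $228.57 + $74.03 + $10.46 + $143.88 + $239.06 = $696.00
Net pay = $2,406.01 − $696.00 = $1,710.01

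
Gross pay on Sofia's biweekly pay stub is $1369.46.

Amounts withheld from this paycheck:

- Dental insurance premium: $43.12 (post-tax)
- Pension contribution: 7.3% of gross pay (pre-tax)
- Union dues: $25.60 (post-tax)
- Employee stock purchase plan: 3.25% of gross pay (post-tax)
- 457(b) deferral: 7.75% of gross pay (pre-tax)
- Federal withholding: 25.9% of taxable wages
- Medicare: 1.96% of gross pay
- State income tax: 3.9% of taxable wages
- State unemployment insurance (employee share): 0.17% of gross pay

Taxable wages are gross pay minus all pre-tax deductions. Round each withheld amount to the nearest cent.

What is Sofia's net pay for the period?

Pension contribution: $1369.46 × 0.073 = $99.97
457(b) deferral: $1369.46 × 0.0775 = $106.13
Pre-tax total = $99.97 + $106.13 = $206.10
Taxable wages = $1369.46 − $206.10 = $1163.36
Federal withholding: $1163.36 × 0.259 = $301.31
State income tax: $1163.36 × 0.039 = $45.37
State unemployment insurance (employee share): $1369.46 × 0.0017 = $2.33
Medicare: $1369.46 × 0.0196 = $26.84
Union dues: $25.60
Dental insurance premium: $43.12
Employee stock purchase plan: $1369.46 × 0.0325 = $44.51
Total deductions = $99.97 + $106.13 + $301.31 + $45.37 + $2.33 + $26.84 + $25.60 + $43.12 + $44.51 = $695.18
Net pay = $1369.46 − $695.18 = $674.28

$674.28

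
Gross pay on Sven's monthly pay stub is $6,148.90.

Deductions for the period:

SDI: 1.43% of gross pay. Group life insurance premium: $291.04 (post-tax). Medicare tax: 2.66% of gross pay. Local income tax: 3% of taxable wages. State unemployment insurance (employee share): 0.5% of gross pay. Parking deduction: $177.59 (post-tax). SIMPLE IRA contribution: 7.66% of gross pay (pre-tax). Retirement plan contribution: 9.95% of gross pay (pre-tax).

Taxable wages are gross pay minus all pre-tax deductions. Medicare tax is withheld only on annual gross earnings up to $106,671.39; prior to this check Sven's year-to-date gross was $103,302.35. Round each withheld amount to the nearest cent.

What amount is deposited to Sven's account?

SIMPLE IRA contribution: $6,148.90 × 0.0766 = $471.01
Retirement plan contribution: $6,148.90 × 0.0995 = $611.82
Pre-tax total = $471.01 + $611.82 = $1,082.83
Taxable wages = $6,148.90 − $1,082.83 = $5,066.07
Local income tax: $5,066.07 × 0.03 = $151.98
State unemployment insurance (employee share): $6,148.90 × 0.005 = $30.74
SDI: $6,148.90 × 0.0143 = $87.93
Medicare tax: only $106,671.39 − $103,302.35 = $3,369.04 of this check is subject → $3,369.04 × 0.0266 = $89.62
Parking deduction: $177.59
Group life insurance premium: $291.04
Total deductions = $471.01 + $611.82 + $151.98 + $30.74 + $87.93 + $89.62 + $177.59 + $291.04 = $1,911.73
Net pay = $6,148.90 − $1,911.73 = $4,237.17

$4,237.17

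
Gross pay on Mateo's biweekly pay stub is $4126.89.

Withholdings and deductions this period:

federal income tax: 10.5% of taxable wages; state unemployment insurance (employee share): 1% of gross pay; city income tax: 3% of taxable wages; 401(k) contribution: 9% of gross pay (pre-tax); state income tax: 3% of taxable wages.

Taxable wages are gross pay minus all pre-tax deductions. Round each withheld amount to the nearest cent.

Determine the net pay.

$3094.56

401(k) contribution: $4126.89 × 0.09 = $371.42
Taxable wages = $4126.89 − $371.42 = $3755.47
State income tax: $3755.47 × 0.03 = $112.66
Federal income tax: $3755.47 × 0.105 = $394.32
City income tax: $3755.47 × 0.03 = $112.66
State unemployment insurance (employee share): $4126.89 × 0.01 = $41.27
Total deductions = $371.42 + $112.66 + $394.32 + $112.66 + $41.27 = $1032.33
Net pay = $4126.89 − $1032.33 = $3094.56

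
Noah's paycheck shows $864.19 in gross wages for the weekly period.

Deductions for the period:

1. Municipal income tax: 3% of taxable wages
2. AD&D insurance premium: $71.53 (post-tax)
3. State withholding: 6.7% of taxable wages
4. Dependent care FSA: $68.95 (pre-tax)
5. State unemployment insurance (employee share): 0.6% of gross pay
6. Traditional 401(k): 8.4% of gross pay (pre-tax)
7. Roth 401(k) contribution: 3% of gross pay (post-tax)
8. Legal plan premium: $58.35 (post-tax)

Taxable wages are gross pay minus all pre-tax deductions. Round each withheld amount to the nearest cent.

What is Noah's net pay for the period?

$491.55

Dependent care FSA: $68.95
Traditional 401(k): $864.19 × 0.084 = $72.59
Pre-tax total = $68.95 + $72.59 = $141.54
Taxable wages = $864.19 − $141.54 = $722.65
State withholding: $722.65 × 0.067 = $48.42
Municipal income tax: $722.65 × 0.03 = $21.68
State unemployment insurance (employee share): $864.19 × 0.006 = $5.19
AD&D insurance premium: $71.53
Legal plan premium: $58.35
Roth 401(k) contribution: $864.19 × 0.03 = $25.93
Total deductions = $68.95 + $72.59 + $48.42 + $21.68 + $5.19 + $71.53 + $58.35 + $25.93 = $372.64
Net pay = $864.19 − $372.64 = $491.55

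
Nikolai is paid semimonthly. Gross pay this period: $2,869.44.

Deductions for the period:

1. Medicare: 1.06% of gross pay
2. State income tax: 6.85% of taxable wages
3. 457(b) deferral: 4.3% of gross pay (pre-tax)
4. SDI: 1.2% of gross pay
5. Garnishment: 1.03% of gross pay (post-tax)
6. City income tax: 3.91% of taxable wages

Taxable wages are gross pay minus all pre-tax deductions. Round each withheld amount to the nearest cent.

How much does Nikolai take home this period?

457(b) deferral: $2,869.44 × 0.043 = $123.39
Taxable wages = $2,869.44 − $123.39 = $2,746.05
City income tax: $2,746.05 × 0.0391 = $107.37
State income tax: $2,746.05 × 0.0685 = $188.10
Medicare: $2,869.44 × 0.0106 = $30.42
SDI: $2,869.44 × 0.012 = $34.43
Garnishment: $2,869.44 × 0.0103 = $29.56
Total deductions = $123.39 + $107.37 + $188.10 + $30.42 + $34.43 + $29.56 = $513.27
Net pay = $2,869.44 − $513.27 = $2,356.17

$2,356.17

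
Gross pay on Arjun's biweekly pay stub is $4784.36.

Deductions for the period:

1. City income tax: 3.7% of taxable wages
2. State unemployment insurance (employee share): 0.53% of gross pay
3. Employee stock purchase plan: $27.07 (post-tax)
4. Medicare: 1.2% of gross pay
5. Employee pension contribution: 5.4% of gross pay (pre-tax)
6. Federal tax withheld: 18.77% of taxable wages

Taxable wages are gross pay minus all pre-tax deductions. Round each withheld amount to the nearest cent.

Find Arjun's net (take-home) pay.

$3399.17

Employee pension contribution: $4784.36 × 0.054 = $258.36
Taxable wages = $4784.36 − $258.36 = $4526.00
City income tax: $4526.00 × 0.037 = $167.46
Federal tax withheld: $4526.00 × 0.1877 = $849.53
Medicare: $4784.36 × 0.012 = $57.41
State unemployment insurance (employee share): $4784.36 × 0.0053 = $25.36
Employee stock purchase plan: $27.07
Total deductions = $258.36 + $167.46 + $849.53 + $57.41 + $25.36 + $27.07 = $1385.19
Net pay = $4784.36 − $1385.19 = $3399.17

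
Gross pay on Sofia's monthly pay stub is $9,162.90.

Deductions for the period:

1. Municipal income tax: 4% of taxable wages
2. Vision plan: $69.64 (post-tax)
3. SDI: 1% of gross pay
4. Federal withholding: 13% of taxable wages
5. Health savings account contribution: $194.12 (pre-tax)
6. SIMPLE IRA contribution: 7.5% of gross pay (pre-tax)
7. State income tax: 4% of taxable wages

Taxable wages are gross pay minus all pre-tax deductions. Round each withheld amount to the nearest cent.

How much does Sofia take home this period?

Health savings account contribution: $194.12
SIMPLE IRA contribution: $9,162.90 × 0.075 = $687.22
Pre-tax total = $194.12 + $687.22 = $881.34
Taxable wages = $9,162.90 − $881.34 = $8,281.56
Municipal income tax: $8,281.56 × 0.04 = $331.26
Federal withholding: $8,281.56 × 0.13 = $1,076.60
State income tax: $8,281.56 × 0.04 = $331.26
SDI: $9,162.90 × 0.01 = $91.63
Vision plan: $69.64
Total deductions = $194.12 + $687.22 + $331.26 + $1,076.60 + $331.26 + $91.63 + $69.64 = $2,781.73
Net pay = $9,162.90 − $2,781.73 = $6,381.17

$6,381.17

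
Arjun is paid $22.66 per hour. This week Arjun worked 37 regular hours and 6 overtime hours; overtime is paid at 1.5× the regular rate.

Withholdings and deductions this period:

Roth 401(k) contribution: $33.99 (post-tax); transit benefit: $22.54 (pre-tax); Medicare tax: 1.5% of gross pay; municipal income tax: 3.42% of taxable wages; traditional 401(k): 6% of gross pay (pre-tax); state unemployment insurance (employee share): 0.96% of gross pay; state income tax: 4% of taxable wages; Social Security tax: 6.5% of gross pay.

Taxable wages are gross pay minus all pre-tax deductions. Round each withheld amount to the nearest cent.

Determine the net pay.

$758.86

Regular pay: 37 × $22.66 = $838.42
Overtime pay: 6 × $22.66 × 1.5 = $203.94
Gross pay = $838.42 + $203.94 = $1,042.36
Traditional 401(k): $1,042.36 × 0.06 = $62.54
Transit benefit: $22.54
Pre-tax total = $62.54 + $22.54 = $85.08
Taxable wages = $1,042.36 − $85.08 = $957.28
State income tax: $957.28 × 0.04 = $38.29
Municipal income tax: $957.28 × 0.0342 = $32.74
Medicare tax: $1,042.36 × 0.015 = $15.64
State unemployment insurance (employee share): $1,042.36 × 0.0096 = $10.01
Social Security tax: $1,042.36 × 0.065 = $67.75
Roth 401(k) contribution: $33.99
Total deductions = $62.54 + $22.54 + $38.29 + $32.74 + $15.64 + $10.01 + $67.75 + $33.99 = $283.50
Net pay = $1,042.36 − $283.50 = $758.86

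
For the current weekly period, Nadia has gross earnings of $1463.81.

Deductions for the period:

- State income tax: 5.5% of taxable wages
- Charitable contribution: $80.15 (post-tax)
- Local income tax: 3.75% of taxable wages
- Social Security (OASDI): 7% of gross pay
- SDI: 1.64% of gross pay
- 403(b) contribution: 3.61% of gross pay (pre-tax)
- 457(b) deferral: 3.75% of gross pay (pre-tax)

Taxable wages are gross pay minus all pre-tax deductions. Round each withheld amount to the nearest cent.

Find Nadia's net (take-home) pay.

403(b) contribution: $1463.81 × 0.0361 = $52.84
457(b) deferral: $1463.81 × 0.0375 = $54.89
Pre-tax total = $52.84 + $54.89 = $107.73
Taxable wages = $1463.81 − $107.73 = $1356.08
Local income tax: $1356.08 × 0.0375 = $50.85
State income tax: $1356.08 × 0.055 = $74.58
Social Security (OASDI): $1463.81 × 0.07 = $102.47
SDI: $1463.81 × 0.0164 = $24.01
Charitable contribution: $80.15
Total deductions = $52.84 + $54.89 + $50.85 + $74.58 + $102.47 + $24.01 + $80.15 = $439.79
Net pay = $1463.81 − $439.79 = $1024.02

$1024.02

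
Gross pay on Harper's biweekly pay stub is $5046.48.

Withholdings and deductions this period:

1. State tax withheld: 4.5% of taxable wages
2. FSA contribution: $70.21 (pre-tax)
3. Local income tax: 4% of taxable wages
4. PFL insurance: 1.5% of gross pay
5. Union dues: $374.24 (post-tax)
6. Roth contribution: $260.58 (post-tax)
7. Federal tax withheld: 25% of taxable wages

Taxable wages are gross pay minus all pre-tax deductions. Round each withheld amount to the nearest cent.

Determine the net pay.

$2598.70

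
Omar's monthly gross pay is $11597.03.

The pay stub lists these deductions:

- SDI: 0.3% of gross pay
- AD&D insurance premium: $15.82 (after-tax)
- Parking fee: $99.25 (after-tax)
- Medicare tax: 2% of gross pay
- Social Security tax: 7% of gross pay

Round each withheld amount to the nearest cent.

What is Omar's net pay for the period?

$10403.44

SDI: $11597.03 × 0.003 = $34.79
Medicare tax: $11597.03 × 0.02 = $231.94
Social Security tax: $11597.03 × 0.07 = $811.79
Parking fee: $99.25
AD&D insurance premium: $15.82
Total deductions = $34.79 + $231.94 + $811.79 + $99.25 + $15.82 = $1193.59
Net pay = $11597.03 − $1193.59 = $10403.44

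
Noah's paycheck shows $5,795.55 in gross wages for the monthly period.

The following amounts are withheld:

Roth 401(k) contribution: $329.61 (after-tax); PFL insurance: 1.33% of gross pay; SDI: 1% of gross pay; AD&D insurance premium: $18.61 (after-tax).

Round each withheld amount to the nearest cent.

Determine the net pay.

$5,312.29

PFL insurance: $5,795.55 × 0.0133 = $77.08
SDI: $5,795.55 × 0.01 = $57.96
Roth 401(k) contribution: $329.61
AD&D insurance premium: $18.61
Total deductions = $77.08 + $57.96 + $329.61 + $18.61 = $483.26
Net pay = $5,795.55 − $483.26 = $5,312.29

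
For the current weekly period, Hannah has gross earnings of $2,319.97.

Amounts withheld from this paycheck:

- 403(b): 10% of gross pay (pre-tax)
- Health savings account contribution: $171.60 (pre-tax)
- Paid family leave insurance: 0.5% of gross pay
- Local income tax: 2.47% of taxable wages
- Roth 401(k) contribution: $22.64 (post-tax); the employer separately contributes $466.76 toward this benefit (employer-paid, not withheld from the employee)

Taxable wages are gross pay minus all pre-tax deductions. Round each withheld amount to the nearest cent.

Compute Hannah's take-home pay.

$1,834.80

Health savings account contribution: $171.60
403(b): $2,319.97 × 0.1 = $232.00
Pre-tax total = $171.60 + $232.00 = $403.60
Taxable wages = $2,319.97 − $403.60 = $1,916.37
Local income tax: $1,916.37 × 0.0247 = $47.33
Paid family leave insurance: $2,319.97 × 0.005 = $11.60
Roth 401(k) contribution: $22.64
(Employer's $466.76 toward Roth 401(k) contribution is not withheld from the employee.)
Total deductions = $171.60 + $232.00 + $47.33 + $11.60 + $22.64 = $485.17
Net pay = $2,319.97 − $485.17 = $1,834.80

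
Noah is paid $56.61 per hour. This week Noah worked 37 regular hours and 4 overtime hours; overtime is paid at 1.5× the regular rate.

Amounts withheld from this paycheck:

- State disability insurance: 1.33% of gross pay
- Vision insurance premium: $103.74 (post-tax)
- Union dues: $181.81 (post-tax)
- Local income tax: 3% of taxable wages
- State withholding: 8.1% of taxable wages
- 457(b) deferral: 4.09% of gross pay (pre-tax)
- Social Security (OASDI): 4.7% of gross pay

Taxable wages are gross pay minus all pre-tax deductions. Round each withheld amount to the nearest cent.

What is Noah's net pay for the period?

$1,643.18

Regular pay: 37 × $56.61 = $2,094.57
Overtime pay: 4 × $56.61 × 1.5 = $339.66
Gross pay = $2,094.57 + $339.66 = $2,434.23
457(b) deferral: $2,434.23 × 0.0409 = $99.56
Taxable wages = $2,434.23 − $99.56 = $2,334.67
Local income tax: $2,334.67 × 0.03 = $70.04
State withholding: $2,334.67 × 0.081 = $189.11
Social Security (OASDI): $2,434.23 × 0.047 = $114.41
State disability insurance: $2,434.23 × 0.0133 = $32.38
Union dues: $181.81
Vision insurance premium: $103.74
Total deductions = $99.56 + $70.04 + $189.11 + $114.41 + $32.38 + $181.81 + $103.74 = $791.05
Net pay = $2,434.23 − $791.05 = $1,643.18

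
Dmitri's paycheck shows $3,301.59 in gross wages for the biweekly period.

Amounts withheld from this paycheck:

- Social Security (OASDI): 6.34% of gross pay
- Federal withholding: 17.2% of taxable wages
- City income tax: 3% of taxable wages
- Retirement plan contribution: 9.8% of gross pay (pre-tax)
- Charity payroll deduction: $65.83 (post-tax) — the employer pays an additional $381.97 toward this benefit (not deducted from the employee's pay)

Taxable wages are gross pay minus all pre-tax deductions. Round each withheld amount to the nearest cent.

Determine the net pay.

Retirement plan contribution: $3,301.59 × 0.098 = $323.56
Taxable wages = $3,301.59 − $323.56 = $2,978.03
City income tax: $2,978.03 × 0.03 = $89.34
Federal withholding: $2,978.03 × 0.172 = $512.22
Social Security (OASDI): $3,301.59 × 0.0634 = $209.32
Charity payroll deduction: $65.83
(Employer's $381.97 toward charity payroll deduction is not withheld from the employee.)
Total deductions = $323.56 + $89.34 + $512.22 + $209.32 + $65.83 = $1,200.27
Net pay = $3,301.59 − $1,200.27 = $2,101.32

$2,101.32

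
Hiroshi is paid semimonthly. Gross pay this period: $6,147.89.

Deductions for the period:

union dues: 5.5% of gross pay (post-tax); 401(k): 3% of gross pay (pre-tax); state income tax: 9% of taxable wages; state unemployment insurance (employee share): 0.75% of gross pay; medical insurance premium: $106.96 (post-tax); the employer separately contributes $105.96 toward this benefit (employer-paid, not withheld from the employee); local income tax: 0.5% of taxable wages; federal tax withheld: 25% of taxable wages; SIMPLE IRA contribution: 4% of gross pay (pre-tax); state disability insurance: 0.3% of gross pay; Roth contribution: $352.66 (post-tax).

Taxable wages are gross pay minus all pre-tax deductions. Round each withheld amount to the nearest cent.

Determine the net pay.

$2,882.68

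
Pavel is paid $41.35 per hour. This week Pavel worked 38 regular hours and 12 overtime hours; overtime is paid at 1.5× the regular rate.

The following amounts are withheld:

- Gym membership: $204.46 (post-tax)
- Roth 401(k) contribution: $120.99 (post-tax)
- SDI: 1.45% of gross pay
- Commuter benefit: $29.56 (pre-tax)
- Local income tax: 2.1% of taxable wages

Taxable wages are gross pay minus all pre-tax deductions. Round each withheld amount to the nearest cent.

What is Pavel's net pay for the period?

$1879.00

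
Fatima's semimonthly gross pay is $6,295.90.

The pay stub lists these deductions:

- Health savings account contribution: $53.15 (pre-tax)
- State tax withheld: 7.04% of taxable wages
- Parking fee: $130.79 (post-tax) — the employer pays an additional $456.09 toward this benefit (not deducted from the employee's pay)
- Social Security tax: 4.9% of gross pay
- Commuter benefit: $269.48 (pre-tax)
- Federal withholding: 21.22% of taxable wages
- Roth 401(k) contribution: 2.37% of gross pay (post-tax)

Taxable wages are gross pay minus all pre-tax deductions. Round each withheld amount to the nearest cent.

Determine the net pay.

$3,696.72

Health savings account contribution: $53.15
Commuter benefit: $269.48
Pre-tax total = $53.15 + $269.48 = $322.63
Taxable wages = $6,295.90 − $322.63 = $5,973.27
State tax withheld: $5,973.27 × 0.0704 = $420.52
Federal withholding: $5,973.27 × 0.2122 = $1,267.53
Social Security tax: $6,295.90 × 0.049 = $308.50
Parking fee: $130.79
Roth 401(k) contribution: $6,295.90 × 0.0237 = $149.21
(Employer's $456.09 toward parking fee is not withheld from the employee.)
Total deductions = $53.15 + $269.48 + $420.52 + $1,267.53 + $308.50 + $130.79 + $149.21 = $2,599.18
Net pay = $6,295.90 − $2,599.18 = $3,696.72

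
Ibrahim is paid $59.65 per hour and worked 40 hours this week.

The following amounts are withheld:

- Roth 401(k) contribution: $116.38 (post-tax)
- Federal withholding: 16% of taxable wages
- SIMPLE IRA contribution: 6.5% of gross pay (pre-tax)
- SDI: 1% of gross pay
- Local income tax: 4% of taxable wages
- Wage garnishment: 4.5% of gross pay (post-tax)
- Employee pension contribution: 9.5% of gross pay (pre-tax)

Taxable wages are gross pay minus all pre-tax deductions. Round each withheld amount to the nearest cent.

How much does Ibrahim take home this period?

Gross pay: 40 × $59.65 = $2,386.00
Employee pension contribution: $2,386.00 × 0.095 = $226.67
SIMPLE IRA contribution: $2,386.00 × 0.065 = $155.09
Pre-tax total = $226.67 + $155.09 = $381.76
Taxable wages = $2,386.00 − $381.76 = $2,004.24
Federal withholding: $2,004.24 × 0.16 = $320.68
Local income tax: $2,004.24 × 0.04 = $80.17
SDI: $2,386.00 × 0.01 = $23.86
Roth 401(k) contribution: $116.38
Wage garnishment: $2,386.00 × 0.045 = $107.37
Total deductions = $226.67 + $155.09 + $320.68 + $80.17 + $23.86 + $116.38 + $107.37 = $1,030.22
Net pay = $2,386.00 − $1,030.22 = $1,355.78

$1,355.78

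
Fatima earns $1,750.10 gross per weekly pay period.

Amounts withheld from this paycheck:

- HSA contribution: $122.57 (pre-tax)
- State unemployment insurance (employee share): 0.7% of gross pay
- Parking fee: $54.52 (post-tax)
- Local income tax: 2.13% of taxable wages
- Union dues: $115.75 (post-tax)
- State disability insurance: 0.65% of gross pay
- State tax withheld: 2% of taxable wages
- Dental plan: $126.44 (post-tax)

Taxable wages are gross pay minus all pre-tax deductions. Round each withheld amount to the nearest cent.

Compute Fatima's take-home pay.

$1,239.97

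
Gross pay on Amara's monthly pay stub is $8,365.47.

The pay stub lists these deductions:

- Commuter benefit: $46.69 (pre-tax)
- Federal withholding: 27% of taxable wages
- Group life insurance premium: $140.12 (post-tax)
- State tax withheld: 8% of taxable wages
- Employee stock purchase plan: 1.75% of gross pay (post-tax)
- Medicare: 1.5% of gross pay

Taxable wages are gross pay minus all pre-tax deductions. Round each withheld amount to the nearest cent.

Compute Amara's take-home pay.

Commuter benefit: $46.69
Taxable wages = $8,365.47 − $46.69 = $8,318.78
State tax withheld: $8,318.78 × 0.08 = $665.50
Federal withholding: $8,318.78 × 0.27 = $2,246.07
Medicare: $8,365.47 × 0.015 = $125.48
Group life insurance premium: $140.12
Employee stock purchase plan: $8,365.47 × 0.0175 = $146.40
Total deductions = $46.69 + $665.50 + $2,246.07 + $125.48 + $140.12 + $146.40 = $3,370.26
Net pay = $8,365.47 − $3,370.26 = $4,995.21

$4,995.21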